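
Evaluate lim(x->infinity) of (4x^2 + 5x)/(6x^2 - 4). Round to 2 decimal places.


For limits at infinity with equal-degree polynomials,
we compare leading coefficients.
Numerator leading term: 4x^2
Denominator leading term: 6x^2
Divide both by x^2:
lim = (4 + 5/x) / (6 - 4/x^2)
As x -> infinity, the 1/x and 1/x^2 terms vanish:
= 4/6 = 2/3 ≈ 0.67

0.67


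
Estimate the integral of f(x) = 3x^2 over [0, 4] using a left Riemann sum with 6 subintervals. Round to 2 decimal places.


Left Riemann sum uses left endpoints of each subinterval.
Interval: [0, 4], n = 6
dx = (4 - 0) / 6 = 2/3
Left endpoints: [0, 2/3, 4/3, 2, 8/3, 10/3]
f values: [0, 4/3, 16/3, 12, 64/3, 100/3]
Sum = dx * (sum of f values)
= 2/3 * 220/3
= 440/9 ≈ 48.89

48.89


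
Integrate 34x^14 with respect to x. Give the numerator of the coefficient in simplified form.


Apply the power rule for integration:
integral of ax^n dx = a/(n+1) * x^(n+1) + C
integral of 34x^14 dx
= 34/15 * x^15 + C
The coefficient in lowest terms is 34/15, and its numerator is 34

34


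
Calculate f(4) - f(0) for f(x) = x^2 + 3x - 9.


Net change = f(b) - f(a)
f(x) = x^2 + 3x - 9
Compute f(4):
f(4) = 1 * 4^2 + 3 * 4 - 9
= 16 + 12 - 9
= 19
Compute f(0):
f(0) = 1 * 0^2 + 3 * 0 - 9
= 0 + 0 - 9
= -9
Net change = 19 - (-9) = 28

28


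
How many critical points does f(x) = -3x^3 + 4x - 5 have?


Find where f'(x) = 0:
f(x) = -3x^3 + 4x - 5
f'(x) = -9x^2 + 4
This is a quadratic in x. Use the discriminant to count real roots.
Discriminant = (0)^2 - 4 * (-9) * 4
= 0 - (-144)
= 144
Since discriminant > 0, f'(x) = 0 has 2 real solutions.
Number of critical points: 2

2


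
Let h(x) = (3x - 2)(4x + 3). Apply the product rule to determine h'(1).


Let u(x) = 3x - 2 and v(x) = 4x + 3
u'(x) = 3
v'(x) = 4
Product rule: h'(x) = u'(x)*v(x) + u(x)*v'(x)
= 3 * (4x + 3) + (3x - 2) * 4
At x = 1:
u(1) = 3 * 1 - 2 = 1
v(1) = 4 * 1 + 3 = 7
h'(1) = 3 * 7 + 1 * 4
= 21 + 4
= 25

25


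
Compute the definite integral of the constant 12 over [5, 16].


The integral of a constant k over [a, b] equals k * (b - a).
integral from 5 to 16 of 12 dx
= 12 * (16 - 5)
= 12 * 11
= 132

132


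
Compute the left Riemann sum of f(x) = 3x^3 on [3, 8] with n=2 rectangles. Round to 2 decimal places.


Left Riemann sum uses left endpoints of each subinterval.
Interval: [3, 8], n = 2
dx = (8 - 3) / 2 = 5/2
Left endpoints: [3, 11/2]
f values: [81, 3993/8]
Sum = dx * (sum of f values)
= 5/2 * 4641/8
= 23205/16 ≈ 1450.31

1450.31


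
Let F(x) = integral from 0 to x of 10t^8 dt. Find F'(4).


By the Fundamental Theorem of Calculus (Part 1):
If F(x) = integral from 0 to x of f(t) dt, then F'(x) = f(x)
Here f(t) = 10t^8
So F'(x) = 10x^8
Evaluate at x = 4:
F'(4) = 10 * 4^8
= 10 * 65536
= 655360

655360


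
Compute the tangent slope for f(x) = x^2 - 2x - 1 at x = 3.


The slope of the tangent line equals f'(x) at the point.
f(x) = x^2 - 2x - 1
f'(x) = 2x - 2
At x = 3:
f'(3) = 2 * 3 - 2
= 6 - 2
= 4

4


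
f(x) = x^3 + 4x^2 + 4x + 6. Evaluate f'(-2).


Differentiate f(x) = x^3 + 4x^2 + 4x + 6 term by term:
f'(x) = 3x^2 + 8x + 4
Substitute x = -2:
f'(-2) = 3 * (-2)^2 + 8 * (-2) + 4
= 12 - 16 + 4
= 0

0


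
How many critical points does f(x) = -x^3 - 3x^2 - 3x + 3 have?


Find where f'(x) = 0:
f(x) = -x^3 - 3x^2 - 3x + 3
f'(x) = -3x^2 - 6x - 3
This is a quadratic in x. Use the discriminant to count real roots.
Discriminant = (-6)^2 - 4 * (-3) * (-3)
= 36 - 36
= 0
Since discriminant = 0, f'(x) = 0 has exactly 1 real solution.
Number of critical points: 1

1


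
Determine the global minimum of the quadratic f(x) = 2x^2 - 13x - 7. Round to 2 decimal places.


For a quadratic f(x) = ax^2 + bx + c with a > 0, the minimum is at the vertex.
Vertex x-coordinate: x = -b/(2a)
x = -(-13) / (2 * 2)
x = 13/4
Substitute back to find the minimum value:
f(13/4) = 2 * (13/4)^2 - 13 * (13/4) - 7
= 169/8 - 169/4 - 7
= -225/8 ≈ -28.13

-28.13


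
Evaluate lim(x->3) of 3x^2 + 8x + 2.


Since polynomials are continuous, we use direct substitution.
lim(x->3) of 3x^2 + 8x + 2
= 3 * 3^2 + 8 * 3 + 2
= 27 + 24 + 2
= 53

53


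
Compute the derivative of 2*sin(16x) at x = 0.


Apply the chain rule to differentiate 2*sin(16x):
d/dx [2*sin(16x)]
= 2 * cos(16x) * d/dx(16x)
= 2 * 16 * cos(16x)
= 32 * cos(16x)
Evaluate at x = 0:
= 32 * cos(0)
= 32 * 1
= 32

32


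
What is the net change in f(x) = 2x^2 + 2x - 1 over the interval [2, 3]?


Net change = f(b) - f(a)
f(x) = 2x^2 + 2x - 1
Compute f(3):
f(3) = 2 * 3^2 + 2 * 3 - 1
= 18 + 6 - 1
= 23
Compute f(2):
f(2) = 2 * 2^2 + 2 * 2 - 1
= 8 + 4 - 1
= 11
Net change = 23 - 11 = 12

12


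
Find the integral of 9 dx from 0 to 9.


The integral of a constant k over [a, b] equals k * (b - a).
integral from 0 to 9 of 9 dx
= 9 * (9 - 0)
= 9 * 9
= 81

81


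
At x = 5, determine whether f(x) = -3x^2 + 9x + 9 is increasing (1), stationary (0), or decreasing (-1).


Compute f'(x) to determine behavior:
f'(x) = -6x + 9
f'(5) = -6 * 5 + 9
= -30 + 9
= -21
Since f'(5) < 0, the function is decreasing (-1)

-1


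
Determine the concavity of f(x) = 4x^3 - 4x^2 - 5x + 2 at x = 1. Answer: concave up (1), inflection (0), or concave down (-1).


Concavity is determined by the sign of f''(x).
f(x) = 4x^3 - 4x^2 - 5x + 2
f'(x) = 12x^2 - 8x - 5
f''(x) = 24x - 8
f''(1) = 24 * 1 - 8
= 24 - 8
= 16
Since f''(1) > 0, the function is concave up (1)

1


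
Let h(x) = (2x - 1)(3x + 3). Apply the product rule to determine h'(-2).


Let u(x) = 2x - 1 and v(x) = 3x + 3
u'(x) = 2
v'(x) = 3
Product rule: h'(x) = u'(x)*v(x) + u(x)*v'(x)
= 2 * (3x + 3) + (2x - 1) * 3
At x = -2:
u(-2) = 2 * (-2) - 1 = -5
v(-2) = 3 * (-2) + 3 = -3
h'(-2) = 2 * (-3) + (-5) * 3
= -6 - 15
= -21

-21


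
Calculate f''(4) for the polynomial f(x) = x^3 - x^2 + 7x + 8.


First derivative:
f'(x) = 3x^2 - 2x + 7
Second derivative:
f''(x) = 6x - 2
Substitute x = 4:
f''(4) = 6 * 4 - 2
= 24 - 2
= 22

22


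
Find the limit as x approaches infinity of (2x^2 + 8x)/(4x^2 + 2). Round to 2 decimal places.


For limits at infinity with equal-degree polynomials,
we compare leading coefficients.
Numerator leading term: 2x^2
Denominator leading term: 4x^2
Divide both by x^2:
lim = (2 + 8/x) / (4 + 2/x^2)
As x -> infinity, the 1/x and 1/x^2 terms vanish:
= 2/4 = 1/2 = 0.50

0.50


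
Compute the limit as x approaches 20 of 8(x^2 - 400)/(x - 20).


Direct substitution gives 0/0, so we factor the numerator.
Factor: 8(x^2 - 400) = 8 * (x - 20)(x + 20)
Cancel the common factor (x - 20):
8(x^2 - 400)/(x - 20) = 8 * (x + 20)
Now substitute x = 20:
= 8 * (20 + 20) = 320

320


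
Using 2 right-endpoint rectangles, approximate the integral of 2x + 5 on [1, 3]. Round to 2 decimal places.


Right Riemann sum uses right endpoints of each subinterval.
Interval: [1, 3], n = 2
dx = (3 - 1) / 2 = 1
Right endpoints: [2, 3]
f values: [9, 11]
Sum = dx * (sum of f values)
= 1 * 20
= 20 = 20.00

20.00


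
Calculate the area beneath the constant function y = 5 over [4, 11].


The area under a constant function y = 5 is a rectangle.
Width = 11 - 4 = 7
Height = 5
Area = width * height
= 7 * 5
= 35

35


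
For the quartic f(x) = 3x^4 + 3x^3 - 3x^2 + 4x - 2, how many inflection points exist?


Inflection points occur where f''(x) = 0 and concavity changes.
f(x) = 3x^4 + 3x^3 - 3x^2 + 4x - 2
f'(x) = 12x^3 + 9x^2 - 6x + 4
f''(x) = 36x^2 + 18x - 6
This is a quadratic in x. Use the discriminant to count real roots.
Discriminant = (18)^2 - 4 * 36 * (-6)
= 324 - (-864)
= 1188
Since discriminant > 0, f''(x) = 0 has 2 distinct real solutions.
A quadratic with two distinct real roots changes sign at each root, so concavity changes at both.
Number of inflection points: 2

2


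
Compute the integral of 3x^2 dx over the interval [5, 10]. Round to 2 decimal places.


Find the antiderivative of 3x^2:
F(x) = 3/3 * x^3
Apply the Fundamental Theorem of Calculus:
F(10) - F(5)
= 3/3 * 10^3 - 3/3 * 5^3
= 3/3 * (1000 - 125)
= 3/3 * 875
= 875 = 875.00

875.00


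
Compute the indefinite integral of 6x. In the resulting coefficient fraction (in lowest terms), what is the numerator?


Apply the power rule for integration:
integral of ax^n dx = a/(n+1) * x^(n+1) + C
integral of 6x dx
= 6/2 * x^2 + C
= 3 * x^2 + C
The coefficient in lowest terms is 3 = 3/1, so its numerator is 3

3


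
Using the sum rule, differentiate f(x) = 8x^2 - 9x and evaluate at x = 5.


Differentiate term by term using power and sum rules:
f(x) = 8x^2 - 9x
f'(x) = 16x - 9
Substitute x = 5:
f'(5) = 16 * 5 - 9
= 80 - 9
= 71

71


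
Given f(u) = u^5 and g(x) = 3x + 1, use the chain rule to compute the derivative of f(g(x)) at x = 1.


Using the chain rule: (f(g(x)))' = f'(g(x)) * g'(x)
First, find g(1):
g(1) = 3 * 1 + 1 = 4
Next, f'(u) = 5u^4
And g'(x) = 3
So f'(g(1)) * g'(1)
= 5 * 4^4 * 3
= 5 * 256 * 3
= 3840

3840


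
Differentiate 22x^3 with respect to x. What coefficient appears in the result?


We apply the power rule: d/dx [ax^n] = a*n * x^(n-1)
d/dx [22x^3]
= 22 * 3 * x^(3-1)
= 66x^2
The coefficient is 66

66


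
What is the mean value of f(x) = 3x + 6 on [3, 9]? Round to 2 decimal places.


Average value = 1/(b-a) * integral from a to b of f(x) dx
First compute the integral of 3x + 6:
F(x) = (3/2)x^2 + 6x
F(9) = 3/2 * 81 + 6 * 9 = 351/2
F(3) = 3/2 * 9 + 6 * 3 = 63/2
Integral = 351/2 - 63/2 = 144
Average = 144 / (9 - 3) = 144 / 6
= 24 = 24.00

24.00


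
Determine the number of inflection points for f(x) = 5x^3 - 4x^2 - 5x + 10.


Inflection points occur where f''(x) = 0 and concavity changes.
f(x) = 5x^3 - 4x^2 - 5x + 10
f'(x) = 15x^2 - 8x - 5
f''(x) = 30x - 8
Set f''(x) = 0:
30x - 8 = 0
x = 8 / 30 = 4/15
Since f''(x) is linear (degree 1), it changes sign at this point.
Therefore there is exactly 1 inflection point.

1


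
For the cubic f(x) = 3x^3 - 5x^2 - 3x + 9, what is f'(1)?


Differentiate f(x) = 3x^3 - 5x^2 - 3x + 9 term by term:
f'(x) = 9x^2 - 10x - 3
Substitute x = 1:
f'(1) = 9 * 1^2 - 10 * 1 - 3
= 9 - 10 - 3
= -4

-4


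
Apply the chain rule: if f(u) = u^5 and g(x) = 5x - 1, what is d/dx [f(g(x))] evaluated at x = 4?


Using the chain rule: (f(g(x)))' = f'(g(x)) * g'(x)
First, find g(4):
g(4) = 5 * 4 - 1 = 19
Next, f'(u) = 5u^4
And g'(x) = 5
So f'(g(4)) * g'(4)
= 5 * 19^4 * 5
= 5 * 130321 * 5
= 3258025

3258025


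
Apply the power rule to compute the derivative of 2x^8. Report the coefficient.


We apply the power rule: d/dx [ax^n] = a*n * x^(n-1)
d/dx [2x^8]
= 2 * 8 * x^(8-1)
= 16x^7
The coefficient is 16

16


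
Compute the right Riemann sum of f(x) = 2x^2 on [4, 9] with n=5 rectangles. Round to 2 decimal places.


Right Riemann sum uses right endpoints of each subinterval.
Interval: [4, 9], n = 5
dx = (9 - 4) / 5 = 1
Right endpoints: [5, 6, 7, 8, 9]
f values: [50, 72, 98, 128, 162]
Sum = dx * (sum of f values)
= 1 * 510
= 510 = 510.00

510.00


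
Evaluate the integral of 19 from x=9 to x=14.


The integral of a constant k over [a, b] equals k * (b - a).
integral from 9 to 14 of 19 dx
= 19 * (14 - 9)
= 19 * 5
= 95

95


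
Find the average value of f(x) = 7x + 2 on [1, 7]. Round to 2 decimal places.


Average value = 1/(b-a) * integral from a to b of f(x) dx
First compute the integral of 7x + 2:
F(x) = (7/2)x^2 + 2x
F(7) = 7/2 * 49 + 2 * 7 = 371/2
F(1) = 7/2 * 1 + 2 * 1 = 11/2
Integral = 371/2 - 11/2 = 180
Average = 180 / (7 - 1) = 180 / 6
= 30 = 30.00

30.00


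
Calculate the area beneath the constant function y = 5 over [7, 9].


The area under a constant function y = 5 is a rectangle.
Width = 9 - 7 = 2
Height = 5
Area = width * height
= 2 * 5
= 10

10


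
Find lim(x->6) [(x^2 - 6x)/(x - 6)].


Direct substitution gives 0/0, so we factor the numerator.
Factor: (x^2 - 6x) = (x - 6)(x)
Cancel the common factor (x - 6):
(x^2 - 6x)/(x - 6) = (x)
Now substitute x = 6:
= (6) - (0) = 6

6


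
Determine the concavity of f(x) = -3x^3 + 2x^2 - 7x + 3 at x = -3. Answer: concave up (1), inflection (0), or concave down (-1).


Concavity is determined by the sign of f''(x).
f(x) = -3x^3 + 2x^2 - 7x + 3
f'(x) = -9x^2 + 4x - 7
f''(x) = -18x + 4
f''(-3) = -18 * (-3) + 4
= 54 + 4
= 58
Since f''(-3) > 0, the function is concave up (1)

1


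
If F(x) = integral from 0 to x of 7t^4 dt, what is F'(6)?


By the Fundamental Theorem of Calculus (Part 1):
If F(x) = integral from 0 to x of f(t) dt, then F'(x) = f(x)
Here f(t) = 7t^4
So F'(x) = 7x^4
Evaluate at x = 6:
F'(6) = 7 * 6^4
= 7 * 1296
= 9072

9072


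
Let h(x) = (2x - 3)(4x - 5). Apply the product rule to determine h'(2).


Let u(x) = 2x - 3 and v(x) = 4x - 5
u'(x) = 2
v'(x) = 4
Product rule: h'(x) = u'(x)*v(x) + u(x)*v'(x)
= 2 * (4x - 5) + (2x - 3) * 4
At x = 2:
u(2) = 2 * 2 - 3 = 1
v(2) = 4 * 2 - 5 = 3
h'(2) = 2 * 3 + 1 * 4
= 6 + 4
= 10

10


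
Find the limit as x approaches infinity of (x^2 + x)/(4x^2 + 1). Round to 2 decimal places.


For limits at infinity with equal-degree polynomials,
we compare leading coefficients.
Numerator leading term: x^2
Denominator leading term: 4x^2
Divide both by x^2:
lim = (1 + 1/x) / (4 + 1/x^2)
As x -> infinity, the 1/x and 1/x^2 terms vanish:
= 1/4 = 0.25

0.25


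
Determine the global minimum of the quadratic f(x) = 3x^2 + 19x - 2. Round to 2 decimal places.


For a quadratic f(x) = ax^2 + bx + c with a > 0, the minimum is at the vertex.
Vertex x-coordinate: x = -b/(2a)
x = -(19) / (2 * 3)
x = -19/6
Substitute back to find the minimum value:
f(-19/6) = 3 * (-19/6)^2 + 19 * (-19/6) - 2
= 361/12 - 361/6 - 2
= -385/12 ≈ -32.08

-32.08


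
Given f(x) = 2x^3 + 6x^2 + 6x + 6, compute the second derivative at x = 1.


First derivative:
f'(x) = 6x^2 + 12x + 6
Second derivative:
f''(x) = 12x + 12
Substitute x = 1:
f''(1) = 12 * 1 + 12
= 12 + 12
= 24

24


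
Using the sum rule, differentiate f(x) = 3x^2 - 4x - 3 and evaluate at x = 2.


Differentiate term by term using power and sum rules:
f(x) = 3x^2 - 4x - 3
f'(x) = 6x - 4
Substitute x = 2:
f'(2) = 6 * 2 - 4
= 12 - 4
= 8

8


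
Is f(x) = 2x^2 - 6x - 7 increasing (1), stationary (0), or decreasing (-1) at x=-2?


Compute f'(x) to determine behavior:
f'(x) = 4x - 6
f'(-2) = 4 * (-2) - 6
= -8 - 6
= -14
Since f'(-2) < 0, the function is decreasing (-1)

-1


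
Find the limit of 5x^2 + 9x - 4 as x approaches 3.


Since polynomials are continuous, we use direct substitution.
lim(x->3) of 5x^2 + 9x - 4
= 5 * 3^2 + 9 * 3 - 4
= 45 + 27 - 4
= 68

68


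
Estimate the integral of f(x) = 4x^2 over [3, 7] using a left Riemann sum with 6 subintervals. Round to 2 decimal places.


Left Riemann sum uses left endpoints of each subinterval.
Interval: [3, 7], n = 6
dx = (7 - 3) / 6 = 2/3
Left endpoints: [3, 11/3, 13/3, 5, 17/3, 19/3]
f values: [36, 484/9, 676/9, 100, 1156/9, 1444/9]
Sum = dx * (sum of f values)
= 2/3 * 4984/9
= 9968/27 ≈ 369.19

369.19


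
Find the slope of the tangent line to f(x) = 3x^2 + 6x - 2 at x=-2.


The slope of the tangent line equals f'(x) at the point.
f(x) = 3x^2 + 6x - 2
f'(x) = 6x + 6
At x = -2:
f'(-2) = 6 * (-2) + 6
= -12 + 6
= -6

-6


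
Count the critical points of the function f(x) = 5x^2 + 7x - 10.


Find where f'(x) = 0:
f'(x) = 10x + 7
Set f'(x) = 0:
10x + 7 = 0
x = -7 / 10 = -7/10
This is a linear equation in x, so there is exactly one solution.
Number of critical points: 1

1


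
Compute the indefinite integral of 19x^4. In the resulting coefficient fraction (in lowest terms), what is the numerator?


Apply the power rule for integration:
integral of ax^n dx = a/(n+1) * x^(n+1) + C
integral of 19x^4 dx
= 19/5 * x^5 + C
The coefficient in lowest terms is 19/5, and its numerator is 19

19


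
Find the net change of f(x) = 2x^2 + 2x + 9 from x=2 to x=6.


Net change = f(b) - f(a)
f(x) = 2x^2 + 2x + 9
Compute f(6):
f(6) = 2 * 6^2 + 2 * 6 + 9
= 72 + 12 + 9
= 93
Compute f(2):
f(2) = 2 * 2^2 + 2 * 2 + 9
= 8 + 4 + 9
= 21
Net change = 93 - 21 = 72

72


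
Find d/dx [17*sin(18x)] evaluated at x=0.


Apply the chain rule to differentiate 17*sin(18x):
d/dx [17*sin(18x)]
= 17 * cos(18x) * d/dx(18x)
= 17 * 18 * cos(18x)
= 306 * cos(18x)
Evaluate at x = 0:
= 306 * cos(0)
= 306 * 1
= 306

306


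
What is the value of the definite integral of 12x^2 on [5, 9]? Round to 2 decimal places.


Find the antiderivative of 12x^2:
F(x) = 12/3 * x^3
Apply the Fundamental Theorem of Calculus:
F(9) - F(5)
= 12/3 * 9^3 - 12/3 * 5^3
= 12/3 * (729 - 125)
= 12/3 * 604
= 2416 = 2416.00

2416.00


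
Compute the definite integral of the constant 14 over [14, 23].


The integral of a constant k over [a, b] equals k * (b - a).
integral from 14 to 23 of 14 dx
= 14 * (23 - 14)
= 14 * 9
= 126

126


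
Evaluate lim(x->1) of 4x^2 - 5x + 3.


Since polynomials are continuous, we use direct substitution.
lim(x->1) of 4x^2 - 5x + 3
= 4 * 1^2 - 5 * 1 + 3
= 4 - 5 + 3
= 2

2


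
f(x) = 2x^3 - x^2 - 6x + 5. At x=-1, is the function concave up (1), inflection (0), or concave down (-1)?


Concavity is determined by the sign of f''(x).
f(x) = 2x^3 - x^2 - 6x + 5
f'(x) = 6x^2 - 2x - 6
f''(x) = 12x - 2
f''(-1) = 12 * (-1) - 2
= -12 - 2
= -14
Since f''(-1) < 0, the function is concave down (-1)

-1


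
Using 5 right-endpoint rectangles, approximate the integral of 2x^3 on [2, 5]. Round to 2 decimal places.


Right Riemann sum uses right endpoints of each subinterval.
Interval: [2, 5], n = 5
dx = (5 - 2) / 5 = 3/5
Right endpoints: [13/5, 16/5, 19/5, 22/5, 5]
f values: [4394/125, 8192/125, 13718/125, 21296/125, 250]
Sum = dx * (sum of f values)
= 3/5 * 3154/5
= 9462/25 = 378.48

378.48


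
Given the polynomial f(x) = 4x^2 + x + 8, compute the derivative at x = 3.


Differentiate term by term using power and sum rules:
f(x) = 4x^2 + x + 8
f'(x) = 8x + 1
Substitute x = 3:
f'(3) = 8 * 3 + 1
= 24 + 1
= 25

25


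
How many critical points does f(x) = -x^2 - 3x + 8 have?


Find where f'(x) = 0:
f'(x) = -2x - 3
Set f'(x) = 0:
-2x - 3 = 0
x = 3 / (-2) = -3/2
This is a linear equation in x, so there is exactly one solution.
Number of critical points: 1

1


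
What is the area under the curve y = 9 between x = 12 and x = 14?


The area under a constant function y = 9 is a rectangle.
Width = 14 - 12 = 2
Height = 9
Area = width * height
= 2 * 9
= 18

18


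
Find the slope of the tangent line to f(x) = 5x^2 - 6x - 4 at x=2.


The slope of the tangent line equals f'(x) at the point.
f(x) = 5x^2 - 6x - 4
f'(x) = 10x - 6
At x = 2:
f'(2) = 10 * 2 - 6
= 20 - 6
= 14

14


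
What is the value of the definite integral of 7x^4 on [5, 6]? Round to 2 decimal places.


Find the antiderivative of 7x^4:
F(x) = 7/5 * x^5
Apply the Fundamental Theorem of Calculus:
F(6) - F(5)
= 7/5 * 6^5 - 7/5 * 5^5
= 7/5 * (7776 - 3125)
= 7/5 * 4651
= 32557/5 = 6511.40

6511.40


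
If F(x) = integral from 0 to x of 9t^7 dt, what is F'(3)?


By the Fundamental Theorem of Calculus (Part 1):
If F(x) = integral from 0 to x of f(t) dt, then F'(x) = f(x)
Here f(t) = 9t^7
So F'(x) = 9x^7
Evaluate at x = 3:
F'(3) = 9 * 3^7
= 9 * 2187
= 19683

19683


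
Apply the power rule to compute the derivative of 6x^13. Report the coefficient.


We apply the power rule: d/dx [ax^n] = a*n * x^(n-1)
d/dx [6x^13]
= 6 * 13 * x^(13-1)
= 78x^12
The coefficient is 78

78


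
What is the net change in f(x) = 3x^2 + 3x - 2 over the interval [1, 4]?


Net change = f(b) - f(a)
f(x) = 3x^2 + 3x - 2
Compute f(4):
f(4) = 3 * 4^2 + 3 * 4 - 2
= 48 + 12 - 2
= 58
Compute f(1):
f(1) = 3 * 1^2 + 3 * 1 - 2
= 3 + 3 - 2
= 4
Net change = 58 - 4 = 54

54


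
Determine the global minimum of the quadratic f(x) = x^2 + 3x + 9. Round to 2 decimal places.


For a quadratic f(x) = ax^2 + bx + c with a > 0, the minimum is at the vertex.
Vertex x-coordinate: x = -b/(2a)
x = -(3) / (2 * 1)
x = -3/2
Substitute back to find the minimum value:
f(-3/2) = 1 * (-3/2)^2 + 3 * (-3/2) + 9
= 9/4 - 9/2 + 9
= 27/4 = 6.75

6.75


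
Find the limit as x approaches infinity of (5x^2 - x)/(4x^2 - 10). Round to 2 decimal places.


For limits at infinity with equal-degree polynomials,
we compare leading coefficients.
Numerator leading term: 5x^2
Denominator leading term: 4x^2
Divide both by x^2:
lim = (5 - 1/x) / (4 - 10/x^2)
As x -> infinity, the 1/x and 1/x^2 terms vanish:
= 5/4 = 1.25

1.25


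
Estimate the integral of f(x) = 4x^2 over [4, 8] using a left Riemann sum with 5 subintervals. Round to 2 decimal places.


Left Riemann sum uses left endpoints of each subinterval.
Interval: [4, 8], n = 5
dx = (8 - 4) / 5 = 4/5
Left endpoints: [4, 24/5, 28/5, 32/5, 36/5]
f values: [64, 2304/25, 3136/25, 4096/25, 5184/25]
Sum = dx * (sum of f values)
= 4/5 * 3264/5
= 13056/25 = 522.24

522.24


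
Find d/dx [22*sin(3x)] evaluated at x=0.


Apply the chain rule to differentiate 22*sin(3x):
d/dx [22*sin(3x)]
= 22 * cos(3x) * d/dx(3x)
= 22 * 3 * cos(3x)
= 66 * cos(3x)
Evaluate at x = 0:
= 66 * cos(0)
= 66 * 1
= 66

66


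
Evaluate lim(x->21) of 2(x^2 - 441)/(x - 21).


Direct substitution gives 0/0, so we factor the numerator.
Factor: 2(x^2 - 441) = 2 * (x - 21)(x + 21)
Cancel the common factor (x - 21):
2(x^2 - 441)/(x - 21) = 2 * (x + 21)
Now substitute x = 21:
= 2 * (21 + 21) = 84

84


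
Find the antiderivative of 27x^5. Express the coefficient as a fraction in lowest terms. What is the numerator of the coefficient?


Apply the power rule for integration:
integral of ax^n dx = a/(n+1) * x^(n+1) + C
integral of 27x^5 dx
= 27/6 * x^6 + C
= 9/2 * x^6 + C
The coefficient in lowest terms is 9/2, and its numerator is 9

9


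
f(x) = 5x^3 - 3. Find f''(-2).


First derivative:
f'(x) = 15x^2
Second derivative:
f''(x) = 30x
Substitute x = -2:
f''(-2) = 30 * (-2) + 0
= -60 + 0
= -60

-60


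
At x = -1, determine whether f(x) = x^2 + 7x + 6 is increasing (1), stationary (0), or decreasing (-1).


Compute f'(x) to determine behavior:
f'(x) = 2x + 7
f'(-1) = 2 * (-1) + 7
= -2 + 7
= 5
Since f'(-1) > 0, the function is increasing (1)

1


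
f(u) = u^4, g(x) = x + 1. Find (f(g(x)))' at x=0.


Using the chain rule: (f(g(x)))' = f'(g(x)) * g'(x)
First, find g(0):
g(0) = 1 * 0 + 1 = 1
Next, f'(u) = 4u^3
And g'(x) = 1
So f'(g(0)) * g'(0)
= 4 * 1^3 * 1
= 4 * 1 * 1
= 4

4


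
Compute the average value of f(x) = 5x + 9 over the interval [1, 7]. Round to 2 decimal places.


Average value = 1/(b-a) * integral from a to b of f(x) dx
First compute the integral of 5x + 9:
F(x) = (5/2)x^2 + 9x
F(7) = 5/2 * 49 + 9 * 7 = 371/2
F(1) = 5/2 * 1 + 9 * 1 = 23/2
Integral = 371/2 - 23/2 = 174
Average = 174 / (7 - 1) = 174 / 6
= 29 = 29.00

29.00


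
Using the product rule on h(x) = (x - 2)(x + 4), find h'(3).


Let u(x) = x - 2 and v(x) = x + 4
u'(x) = 1
v'(x) = 1
Product rule: h'(x) = u'(x)*v(x) + u(x)*v'(x)
= 1 * (x + 4) + (x - 2) * 1
At x = 3:
u(3) = 1 * 3 - 2 = 1
v(3) = 1 * 3 + 4 = 7
h'(3) = 1 * 7 + 1 * 1
= 7 + 1
= 8

8


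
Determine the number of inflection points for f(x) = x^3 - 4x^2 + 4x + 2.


Inflection points occur where f''(x) = 0 and concavity changes.
f(x) = x^3 - 4x^2 + 4x + 2
f'(x) = 3x^2 - 8x + 4
f''(x) = 6x - 8
Set f''(x) = 0:
6x - 8 = 0
x = 8 / 6 = 4/3
Since f''(x) is linear (degree 1), it changes sign at this point.
Therefore there is exactly 1 inflection point.

1


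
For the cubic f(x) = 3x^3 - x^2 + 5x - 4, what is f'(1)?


Differentiate f(x) = 3x^3 - x^2 + 5x - 4 term by term:
f'(x) = 9x^2 - 2x + 5
Substitute x = 1:
f'(1) = 9 * 1^2 - 2 * 1 + 5
= 9 - 2 + 5
= 12

12


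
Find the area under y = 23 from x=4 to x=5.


The area under a constant function y = 23 is a rectangle.
Width = 5 - 4 = 1
Height = 23
Area = width * height
= 1 * 23
= 23

23


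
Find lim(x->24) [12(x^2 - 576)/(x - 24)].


Direct substitution gives 0/0, so we factor the numerator.
Factor: 12(x^2 - 576) = 12 * (x - 24)(x + 24)
Cancel the common factor (x - 24):
12(x^2 - 576)/(x - 24) = 12 * (x + 24)
Now substitute x = 24:
= 12 * (24 + 24) = 576

576


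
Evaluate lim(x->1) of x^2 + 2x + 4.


Since polynomials are continuous, we use direct substitution.
lim(x->1) of x^2 + 2x + 4
= 1 * 1^2 + 2 * 1 + 4
= 1 + 2 + 4
= 7

7


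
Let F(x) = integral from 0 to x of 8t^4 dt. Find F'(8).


By the Fundamental Theorem of Calculus (Part 1):
If F(x) = integral from 0 to x of f(t) dt, then F'(x) = f(x)
Here f(t) = 8t^4
So F'(x) = 8x^4
Evaluate at x = 8:
F'(8) = 8 * 8^4
= 8 * 4096
= 32768

32768


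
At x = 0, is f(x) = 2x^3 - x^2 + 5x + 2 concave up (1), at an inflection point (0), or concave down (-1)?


Concavity is determined by the sign of f''(x).
f(x) = 2x^3 - x^2 + 5x + 2
f'(x) = 6x^2 - 2x + 5
f''(x) = 12x - 2
f''(0) = 12 * 0 - 2
= 0 - 2
= -2
Since f''(0) < 0, the function is concave down (-1)

-1


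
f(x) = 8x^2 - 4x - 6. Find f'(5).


Differentiate term by term using power and sum rules:
f(x) = 8x^2 - 4x - 6
f'(x) = 16x - 4
Substitute x = 5:
f'(5) = 16 * 5 - 4
= 80 - 4
= 76

76


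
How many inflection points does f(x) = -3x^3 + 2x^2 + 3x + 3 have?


Inflection points occur where f''(x) = 0 and concavity changes.
f(x) = -3x^3 + 2x^2 + 3x + 3
f'(x) = -9x^2 + 4x + 3
f''(x) = -18x + 4
Set f''(x) = 0:
-18x + 4 = 0
x = -4 / (-18) = 2/9
Since f''(x) is linear (degree 1), it changes sign at this point.
Therefore there is exactly 1 inflection point.

1


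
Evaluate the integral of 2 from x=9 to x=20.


The integral of a constant k over [a, b] equals k * (b - a).
integral from 9 to 20 of 2 dx
= 2 * (20 - 9)
= 2 * 11
= 22

22


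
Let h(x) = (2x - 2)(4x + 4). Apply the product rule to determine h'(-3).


Let u(x) = 2x - 2 and v(x) = 4x + 4
u'(x) = 2
v'(x) = 4
Product rule: h'(x) = u'(x)*v(x) + u(x)*v'(x)
= 2 * (4x + 4) + (2x - 2) * 4
At x = -3:
u(-3) = 2 * (-3) - 2 = -8
v(-3) = 4 * (-3) + 4 = -8
h'(-3) = 2 * (-8) + (-8) * 4
= -16 - 32
= -48

-48


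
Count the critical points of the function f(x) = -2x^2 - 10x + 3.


Find where f'(x) = 0:
f'(x) = -4x - 10
Set f'(x) = 0:
-4x - 10 = 0
x = 10 / (-4) = -5/2
This is a linear equation in x, so there is exactly one solution.
Number of critical points: 1

1


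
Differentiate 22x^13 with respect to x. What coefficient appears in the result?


We apply the power rule: d/dx [ax^n] = a*n * x^(n-1)
d/dx [22x^13]
= 22 * 13 * x^(13-1)
= 286x^12
The coefficient is 286

286


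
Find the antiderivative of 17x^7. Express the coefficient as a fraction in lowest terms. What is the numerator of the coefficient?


Apply the power rule for integration:
integral of ax^n dx = a/(n+1) * x^(n+1) + C
integral of 17x^7 dx
= 17/8 * x^8 + C
The coefficient in lowest terms is 17/8, and its numerator is 17

17


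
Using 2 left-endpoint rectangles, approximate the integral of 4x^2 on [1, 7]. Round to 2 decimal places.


Left Riemann sum uses left endpoints of each subinterval.
Interval: [1, 7], n = 2
dx = (7 - 1) / 2 = 3
Left endpoints: [1, 4]
f values: [4, 64]
Sum = dx * (sum of f values)
= 3 * 68
= 204 = 204.00

204.00


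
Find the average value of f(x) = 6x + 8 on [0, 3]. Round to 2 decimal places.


Average value = 1/(b-a) * integral from a to b of f(x) dx
First compute the integral of 6x + 8:
F(x) = 3x^2 + 8x
F(3) = 3 * 9 + 8 * 3 = 51
F(0) = 3 * 0 + 8 * 0 = 0
Integral = 51 - 0 = 51
Average = 51 / (3 - 0) = 51 / 3
= 17 = 17.00

17.00


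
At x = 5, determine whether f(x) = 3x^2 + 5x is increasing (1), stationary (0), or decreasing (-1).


Compute f'(x) to determine behavior:
f'(x) = 6x + 5
f'(5) = 6 * 5 + 5
= 30 + 5
= 35
Since f'(5) > 0, the function is increasing (1)

1


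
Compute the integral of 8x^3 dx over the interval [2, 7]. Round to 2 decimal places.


Find the antiderivative of 8x^3:
F(x) = 8/4 * x^4
Apply the Fundamental Theorem of Calculus:
F(7) - F(2)
= 8/4 * 7^4 - 8/4 * 2^4
= 8/4 * (2401 - 16)
= 8/4 * 2385
= 4770 = 4770.00

4770.00


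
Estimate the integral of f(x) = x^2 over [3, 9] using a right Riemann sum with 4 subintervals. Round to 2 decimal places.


Right Riemann sum uses right endpoints of each subinterval.
Interval: [3, 9], n = 4
dx = (9 - 3) / 4 = 3/2
Right endpoints: [9/2, 6, 15/2, 9]
f values: [81/4, 36, 225/4, 81]
Sum = dx * (sum of f values)
= 3/2 * 387/2
= 1161/4 = 290.25

290.25


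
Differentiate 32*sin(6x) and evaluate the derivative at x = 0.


Apply the chain rule to differentiate 32*sin(6x):
d/dx [32*sin(6x)]
= 32 * cos(6x) * d/dx(6x)
= 32 * 6 * cos(6x)
= 192 * cos(6x)
Evaluate at x = 0:
= 192 * cos(0)
= 192 * 1
= 192

192


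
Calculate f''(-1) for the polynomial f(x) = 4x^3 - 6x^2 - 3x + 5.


First derivative:
f'(x) = 12x^2 - 12x - 3
Second derivative:
f''(x) = 24x - 12
Substitute x = -1:
f''(-1) = 24 * (-1) - 12
= -24 - 12
= -36

-36


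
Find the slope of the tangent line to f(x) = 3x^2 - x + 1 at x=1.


The slope of the tangent line equals f'(x) at the point.
f(x) = 3x^2 - x + 1
f'(x) = 6x - 1
At x = 1:
f'(1) = 6 * 1 - 1
= 6 - 1
= 5

5


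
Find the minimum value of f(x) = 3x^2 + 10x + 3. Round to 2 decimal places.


For a quadratic f(x) = ax^2 + bx + c with a > 0, the minimum is at the vertex.
Vertex x-coordinate: x = -b/(2a)
x = -(10) / (2 * 3)
x = -10/6 = -5/3
Substitute back to find the minimum value:
f(-5/3) = 3 * (-5/3)^2 + 10 * (-5/3) + 3
= 25/3 - 50/3 + 3
= -16/3 ≈ -5.33

-5.33


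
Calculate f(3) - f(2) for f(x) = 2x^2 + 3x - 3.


Net change = f(b) - f(a)
f(x) = 2x^2 + 3x - 3
Compute f(3):
f(3) = 2 * 3^2 + 3 * 3 - 3
= 18 + 9 - 3
= 24
Compute f(2):
f(2) = 2 * 2^2 + 3 * 2 - 3
= 8 + 6 - 3
= 11
Net change = 24 - 11 = 13

13


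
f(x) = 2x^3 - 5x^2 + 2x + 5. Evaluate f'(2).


Differentiate f(x) = 2x^3 - 5x^2 + 2x + 5 term by term:
f'(x) = 6x^2 - 10x + 2
Substitute x = 2:
f'(2) = 6 * 2^2 - 10 * 2 + 2
= 24 - 20 + 2
= 6

6


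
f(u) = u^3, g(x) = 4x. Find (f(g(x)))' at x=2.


Using the chain rule: (f(g(x)))' = f'(g(x)) * g'(x)
First, find g(2):
g(2) = 4 * 2 + 0 = 8
Next, f'(u) = 3u^2
And g'(x) = 4
So f'(g(2)) * g'(2)
= 3 * 8^2 * 4
= 3 * 64 * 4
= 768

768


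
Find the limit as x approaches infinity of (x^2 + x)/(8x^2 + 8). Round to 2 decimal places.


For limits at infinity with equal-degree polynomials,
we compare leading coefficients.
Numerator leading term: x^2
Denominator leading term: 8x^2
Divide both by x^2:
lim = (1 + 1/x) / (8 + 8/x^2)
As x -> infinity, the 1/x and 1/x^2 terms vanish:
= 1/8 ≈ 0.13

0.13


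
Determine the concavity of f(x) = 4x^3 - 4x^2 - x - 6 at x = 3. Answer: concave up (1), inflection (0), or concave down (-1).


Concavity is determined by the sign of f''(x).
f(x) = 4x^3 - 4x^2 - x - 6
f'(x) = 12x^2 - 8x - 1
f''(x) = 24x - 8
f''(3) = 24 * 3 - 8
= 72 - 8
= 64
Since f''(3) > 0, the function is concave up (1)

1


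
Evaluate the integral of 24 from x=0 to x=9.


The integral of a constant k over [a, b] equals k * (b - a).
integral from 0 to 9 of 24 dx
= 24 * (9 - 0)
= 24 * 9
= 216

216


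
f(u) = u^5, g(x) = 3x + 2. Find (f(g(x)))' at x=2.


Using the chain rule: (f(g(x)))' = f'(g(x)) * g'(x)
First, find g(2):
g(2) = 3 * 2 + 2 = 8
Next, f'(u) = 5u^4
And g'(x) = 3
So f'(g(2)) * g'(2)
= 5 * 8^4 * 3
= 5 * 4096 * 3
= 61440

61440


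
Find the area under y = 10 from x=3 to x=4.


The area under a constant function y = 10 is a rectangle.
Width = 4 - 3 = 1
Height = 10
Area = width * height
= 1 * 10
= 10

10


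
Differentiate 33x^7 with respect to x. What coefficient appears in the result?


We apply the power rule: d/dx [ax^n] = a*n * x^(n-1)
d/dx [33x^7]
= 33 * 7 * x^(7-1)
= 231x^6
The coefficient is 231

231


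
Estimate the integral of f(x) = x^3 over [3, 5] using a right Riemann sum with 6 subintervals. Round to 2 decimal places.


Right Riemann sum uses right endpoints of each subinterval.
Interval: [3, 5], n = 6
dx = (5 - 3) / 6 = 1/3
Right endpoints: [10/3, 11/3, 4, 13/3, 14/3, 5]
f values: [1000/27, 1331/27, 64, 2197/27, 2744/27, 125]
Sum = dx * (sum of f values)
= 1/3 * 1375/3
= 1375/9 ≈ 152.78

152.78


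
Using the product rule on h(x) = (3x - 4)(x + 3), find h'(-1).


Let u(x) = 3x - 4 and v(x) = x + 3
u'(x) = 3
v'(x) = 1
Product rule: h'(x) = u'(x)*v(x) + u(x)*v'(x)
= 3 * (x + 3) + (3x - 4) * 1
At x = -1:
u(-1) = 3 * (-1) - 4 = -7
v(-1) = 1 * (-1) + 3 = 2
h'(-1) = 3 * 2 + (-7) * 1
= 6 - 7
= -1

-1


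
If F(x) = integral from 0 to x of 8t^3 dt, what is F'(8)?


By the Fundamental Theorem of Calculus (Part 1):
If F(x) = integral from 0 to x of f(t) dt, then F'(x) = f(x)
Here f(t) = 8t^3
So F'(x) = 8x^3
Evaluate at x = 8:
F'(8) = 8 * 8^3
= 8 * 512
= 4096

4096


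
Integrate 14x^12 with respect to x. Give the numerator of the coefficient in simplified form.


Apply the power rule for integration:
integral of ax^n dx = a/(n+1) * x^(n+1) + C
integral of 14x^12 dx
= 14/13 * x^13 + C
The coefficient in lowest terms is 14/13, and its numerator is 14

14


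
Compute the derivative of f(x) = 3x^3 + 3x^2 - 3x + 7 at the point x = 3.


Differentiate f(x) = 3x^3 + 3x^2 - 3x + 7 term by term:
f'(x) = 9x^2 + 6x - 3
Substitute x = 3:
f'(3) = 9 * 3^2 + 6 * 3 - 3
= 81 + 18 - 3
= 96

96


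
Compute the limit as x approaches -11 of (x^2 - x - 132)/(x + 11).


Direct substitution gives 0/0, so we factor the numerator.
Factor: (x^2 - x - 132) = (x + 11)(x - 12)
Cancel the common factor (x + 11):
(x^2 - x - 132)/(x + 11) = (x - 12)
Now substitute x = -11:
= (-11) - (12) = -23

-23


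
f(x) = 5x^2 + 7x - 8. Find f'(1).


Differentiate term by term using power and sum rules:
f(x) = 5x^2 + 7x - 8
f'(x) = 10x + 7
Substitute x = 1:
f'(1) = 10 * 1 + 7
= 10 + 7
= 17

17


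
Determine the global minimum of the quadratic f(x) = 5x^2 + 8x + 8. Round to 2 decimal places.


For a quadratic f(x) = ax^2 + bx + c with a > 0, the minimum is at the vertex.
Vertex x-coordinate: x = -b/(2a)
x = -(8) / (2 * 5)
x = -8/10 = -4/5
Substitute back to find the minimum value:
f(-4/5) = 5 * (-4/5)^2 + 8 * (-4/5) + 8
= 16/5 - 32/5 + 8
= 24/5 = 4.80

4.80


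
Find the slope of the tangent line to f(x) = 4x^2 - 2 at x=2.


The slope of the tangent line equals f'(x) at the point.
f(x) = 4x^2 - 2
f'(x) = 8x
At x = 2:
f'(2) = 8 * 2 + 0
= 16 + 0
= 16

16


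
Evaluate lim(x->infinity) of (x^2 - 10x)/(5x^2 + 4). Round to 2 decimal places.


For limits at infinity with equal-degree polynomials,
we compare leading coefficients.
Numerator leading term: x^2
Denominator leading term: 5x^2
Divide both by x^2:
lim = (1 - 10/x) / (5 + 4/x^2)
As x -> infinity, the 1/x and 1/x^2 terms vanish:
= 1/5 = 0.20

0.20


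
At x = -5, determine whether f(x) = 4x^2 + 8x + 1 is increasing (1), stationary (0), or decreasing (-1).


Compute f'(x) to determine behavior:
f'(x) = 8x + 8
f'(-5) = 8 * (-5) + 8
= -40 + 8
= -32
Since f'(-5) < 0, the function is decreasing (-1)

-1


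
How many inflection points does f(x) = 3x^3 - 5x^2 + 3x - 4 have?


Inflection points occur where f''(x) = 0 and concavity changes.
f(x) = 3x^3 - 5x^2 + 3x - 4
f'(x) = 9x^2 - 10x + 3
f''(x) = 18x - 10
Set f''(x) = 0:
18x - 10 = 0
x = 10 / 18 = 5/9
Since f''(x) is linear (degree 1), it changes sign at this point.
Therefore there is exactly 1 inflection point.

1


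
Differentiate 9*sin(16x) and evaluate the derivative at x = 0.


Apply the chain rule to differentiate 9*sin(16x):
d/dx [9*sin(16x)]
= 9 * cos(16x) * d/dx(16x)
= 9 * 16 * cos(16x)
= 144 * cos(16x)
Evaluate at x = 0:
= 144 * cos(0)
= 144 * 1
= 144

144


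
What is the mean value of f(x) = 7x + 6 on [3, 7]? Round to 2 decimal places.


Average value = 1/(b-a) * integral from a to b of f(x) dx
First compute the integral of 7x + 6:
F(x) = (7/2)x^2 + 6x
F(7) = 7/2 * 49 + 6 * 7 = 427/2
F(3) = 7/2 * 9 + 6 * 3 = 99/2
Integral = 427/2 - 99/2 = 164
Average = 164 / (7 - 3) = 164 / 4
= 41 = 41.00

41.00


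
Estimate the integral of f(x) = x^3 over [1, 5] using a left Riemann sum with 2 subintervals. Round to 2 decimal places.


Left Riemann sum uses left endpoints of each subinterval.
Interval: [1, 5], n = 2
dx = (5 - 1) / 2 = 2
Left endpoints: [1, 3]
f values: [1, 27]
Sum = dx * (sum of f values)
= 2 * 28
= 56 = 56.00

56.00


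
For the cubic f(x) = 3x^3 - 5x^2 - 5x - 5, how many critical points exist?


Find where f'(x) = 0:
f(x) = 3x^3 - 5x^2 - 5x - 5
f'(x) = 9x^2 - 10x - 5
This is a quadratic in x. Use the discriminant to count real roots.
Discriminant = (-10)^2 - 4 * 9 * (-5)
= 100 - (-180)
= 280
Since discriminant > 0, f'(x) = 0 has 2 real solutions.
Number of critical points: 2

2


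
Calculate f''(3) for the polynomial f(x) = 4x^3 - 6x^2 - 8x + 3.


First derivative:
f'(x) = 12x^2 - 12x - 8
Second derivative:
f''(x) = 24x - 12
Substitute x = 3:
f''(3) = 24 * 3 - 12
= 72 - 12
= 60

60


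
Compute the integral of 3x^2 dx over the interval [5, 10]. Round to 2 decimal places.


Find the antiderivative of 3x^2:
F(x) = 3/3 * x^3
Apply the Fundamental Theorem of Calculus:
F(10) - F(5)
= 3/3 * 10^3 - 3/3 * 5^3
= 3/3 * (1000 - 125)
= 3/3 * 875
= 875 = 875.00

875.00


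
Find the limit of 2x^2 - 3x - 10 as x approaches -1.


Since polynomials are continuous, we use direct substitution.
lim(x->-1) of 2x^2 - 3x - 10
= 2 * (-1)^2 - 3 * (-1) - 10
= 2 + 3 - 10
= -5

-5


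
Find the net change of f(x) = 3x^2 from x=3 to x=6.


Net change = f(b) - f(a)
f(x) = 3x^2
Compute f(6):
f(6) = 3 * 6^2 + 0 * 6 + 0
= 108 + 0 + 0
= 108
Compute f(3):
f(3) = 3 * 3^2 + 0 * 3 + 0
= 27 + 0 + 0
= 27
Net change = 108 - 27 = 81

81


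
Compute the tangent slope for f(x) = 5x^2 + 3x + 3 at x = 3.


The slope of the tangent line equals f'(x) at the point.
f(x) = 5x^2 + 3x + 3
f'(x) = 10x + 3
At x = 3:
f'(3) = 10 * 3 + 3
= 30 + 3
= 33

33


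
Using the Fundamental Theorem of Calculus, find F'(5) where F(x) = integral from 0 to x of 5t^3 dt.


By the Fundamental Theorem of Calculus (Part 1):
If F(x) = integral from 0 to x of f(t) dt, then F'(x) = f(x)
Here f(t) = 5t^3
So F'(x) = 5x^3
Evaluate at x = 5:
F'(5) = 5 * 5^3
= 5 * 125
= 625

625


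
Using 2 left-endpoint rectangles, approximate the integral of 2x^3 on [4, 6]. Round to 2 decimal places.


Left Riemann sum uses left endpoints of each subinterval.
Interval: [4, 6], n = 2
dx = (6 - 4) / 2 = 1
Left endpoints: [4, 5]
f values: [128, 250]
Sum = dx * (sum of f values)
= 1 * 378
= 378 = 378.00

378.00


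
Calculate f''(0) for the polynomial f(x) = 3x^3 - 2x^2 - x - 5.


First derivative:
f'(x) = 9x^2 - 4x - 1
Second derivative:
f''(x) = 18x - 4
Substitute x = 0:
f''(0) = 18 * 0 - 4
= 0 - 4
= -4

-4


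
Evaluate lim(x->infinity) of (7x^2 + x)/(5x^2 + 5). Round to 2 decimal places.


For limits at infinity with equal-degree polynomials,
we compare leading coefficients.
Numerator leading term: 7x^2
Denominator leading term: 5x^2
Divide both by x^2:
lim = (7 + 1/x) / (5 + 5/x^2)
As x -> infinity, the 1/x and 1/x^2 terms vanish:
= 7/5 = 1.40

1.40


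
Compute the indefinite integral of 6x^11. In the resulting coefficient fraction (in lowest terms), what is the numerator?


Apply the power rule for integration:
integral of ax^n dx = a/(n+1) * x^(n+1) + C
integral of 6x^11 dx
= 6/12 * x^12 + C
= 1/2 * x^12 + C
The coefficient in lowest terms is 1/2, and its numerator is 1

1


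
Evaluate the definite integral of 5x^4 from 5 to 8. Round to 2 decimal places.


Find the antiderivative of 5x^4:
F(x) = 5/5 * x^5
Apply the Fundamental Theorem of Calculus:
F(8) - F(5)
= 5/5 * 8^5 - 5/5 * 5^5
= 5/5 * (32768 - 3125)
= 5/5 * 29643
= 29643 = 29643.00

29643.00


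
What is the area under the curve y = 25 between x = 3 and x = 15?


The area under a constant function y = 25 is a rectangle.
Width = 15 - 3 = 12
Height = 25
Area = width * height
= 12 * 25
= 300

300


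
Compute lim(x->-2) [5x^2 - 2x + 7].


Since polynomials are continuous, we use direct substitution.
lim(x->-2) of 5x^2 - 2x + 7
= 5 * (-2)^2 - 2 * (-2) + 7
= 20 + 4 + 7
= 31

31


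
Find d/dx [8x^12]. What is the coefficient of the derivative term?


We apply the power rule: d/dx [ax^n] = a*n * x^(n-1)
d/dx [8x^12]
= 8 * 12 * x^(12-1)
= 96x^11
The coefficient is 96

96
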